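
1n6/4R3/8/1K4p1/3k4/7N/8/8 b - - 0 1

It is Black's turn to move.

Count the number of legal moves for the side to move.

Black to move; king on d4.
In check: no.
Legal moves: Nd7, Nc6, Na6, Kd5, Kd3, Kc3, g4.
Count: 7.

7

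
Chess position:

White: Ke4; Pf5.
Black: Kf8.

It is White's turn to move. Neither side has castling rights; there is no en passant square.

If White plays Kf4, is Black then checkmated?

no

After Kf4: black king on f8; in check: no.
Black is not in check, so this cannot be checkmate.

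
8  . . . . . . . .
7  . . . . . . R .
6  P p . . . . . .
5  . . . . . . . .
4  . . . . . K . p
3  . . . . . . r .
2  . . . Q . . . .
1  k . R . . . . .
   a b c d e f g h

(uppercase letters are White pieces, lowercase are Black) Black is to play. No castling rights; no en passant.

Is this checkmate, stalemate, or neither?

checkmate

Black to move; black king on a1.
In check: yes, from the white rook on c1.
King squares — b1: attacked by Rc1; a2: attacked by Qd2; b2: attacked by Qd2.
Legal moves for Black: none.
In check with no legal moves → checkmate.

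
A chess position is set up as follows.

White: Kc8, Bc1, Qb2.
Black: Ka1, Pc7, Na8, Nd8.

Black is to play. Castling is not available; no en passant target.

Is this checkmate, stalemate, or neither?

Black to move; black king on a1.
In check: yes, from the white queen on b2.
King squares — b1: attacked by Qb2; a2: attacked by Qb2; b2: attacked by Bc1.
Legal moves for Black: none.
In check with no legal moves → checkmate.

checkmate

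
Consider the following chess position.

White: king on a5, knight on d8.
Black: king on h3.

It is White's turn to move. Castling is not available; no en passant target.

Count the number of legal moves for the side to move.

9

White to move; king on a5.
In check: no.
Legal moves: Nf7, Nb7, Ne6, Nc6, Kb6, Ka6, Kb5, Kb4, Ka4.
Count: 9.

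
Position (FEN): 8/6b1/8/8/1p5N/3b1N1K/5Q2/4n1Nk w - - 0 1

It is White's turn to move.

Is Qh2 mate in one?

yes

After Qh2: black king on h1; in check: yes, from the white queen on h2.
King squares — g1: attacked by Qh2; g2: attacked by Qh2; h2: attacked by Nf3.
Black has no legal moves → checkmate.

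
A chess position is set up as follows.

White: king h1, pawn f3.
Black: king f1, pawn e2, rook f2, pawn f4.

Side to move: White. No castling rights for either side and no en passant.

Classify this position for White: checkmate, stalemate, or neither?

stalemate

White to move; white king on h1.
In check: no.
King squares — g1: attacked by Kf1; g2: attacked by Kf1; h2: attacked by Rf2.
Legal moves for White: none.
Not in check and no legal moves → stalemate.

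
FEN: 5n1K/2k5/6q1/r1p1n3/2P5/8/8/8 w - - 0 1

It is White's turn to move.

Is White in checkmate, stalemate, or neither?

White to move; white king on h8.
In check: no.
King squares — g7: attacked by Qg6; h7: attacked by Qg6; g8: attacked by Qg6.
Legal moves for White: none.
Not in check and no legal moves → stalemate.

stalemate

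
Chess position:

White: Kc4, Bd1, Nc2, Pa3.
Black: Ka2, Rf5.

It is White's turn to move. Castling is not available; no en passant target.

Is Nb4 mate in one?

After Nb4: black king on a2; in check: yes, from the white knight on b4.
Black has 4 legal replies: Kxa3, Kb2, Kb1, Ka1.
In check but a legal move exists → not checkmate.

no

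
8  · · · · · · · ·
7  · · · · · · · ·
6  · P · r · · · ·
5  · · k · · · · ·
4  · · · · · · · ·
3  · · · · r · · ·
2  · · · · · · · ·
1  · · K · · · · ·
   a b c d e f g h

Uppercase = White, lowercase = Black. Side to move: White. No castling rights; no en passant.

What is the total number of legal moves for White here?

4

White to move; king on c1.
In check: no.
Legal moves: Kc2, Kb2, Kb1, b7.
Count: 4.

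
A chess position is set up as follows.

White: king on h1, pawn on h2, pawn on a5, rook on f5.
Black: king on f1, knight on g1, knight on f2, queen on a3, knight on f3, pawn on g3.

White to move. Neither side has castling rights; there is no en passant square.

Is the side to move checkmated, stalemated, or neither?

checkmate

White to move; white king on h1.
In check: yes, from the black knight on f2.
King squares — g1: attacked by Kf1; g2: attacked by Kf1; h2: own pawn.
Legal moves for White: none.
In check with no legal moves → checkmate.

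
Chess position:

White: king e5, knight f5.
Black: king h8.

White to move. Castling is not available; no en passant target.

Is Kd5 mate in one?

After Kd5: black king on h8; in check: no.
Black is not in check, so this cannot be checkmate.

no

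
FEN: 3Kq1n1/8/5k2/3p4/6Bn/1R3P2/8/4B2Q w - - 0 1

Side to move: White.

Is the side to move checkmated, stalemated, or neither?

neither

White to move; white king on d8.
In check: yes, from the black queen on e8.
Legal moves for White: Kxe8, Kc7.
White is in check but has 2 legal moves → neither.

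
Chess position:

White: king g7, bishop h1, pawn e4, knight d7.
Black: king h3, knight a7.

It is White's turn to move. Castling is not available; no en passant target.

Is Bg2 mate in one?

no

After Bg2: black king on h3; in check: yes, from the white bishop on g2.
Black has 5 legal replies: Kh4, Kg4, Kg3, Kh2, Kxg2.
In check but a legal move exists → not checkmate.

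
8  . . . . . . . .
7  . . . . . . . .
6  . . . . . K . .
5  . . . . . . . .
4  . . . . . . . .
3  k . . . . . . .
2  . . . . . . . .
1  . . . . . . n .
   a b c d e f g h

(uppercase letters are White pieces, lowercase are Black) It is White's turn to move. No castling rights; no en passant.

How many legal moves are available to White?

White to move; king on f6.
In check: no.
Legal moves: Kg7, Kf7, Ke7, Kg6, Ke6, Kg5, Kf5, Ke5.
Count: 8.

8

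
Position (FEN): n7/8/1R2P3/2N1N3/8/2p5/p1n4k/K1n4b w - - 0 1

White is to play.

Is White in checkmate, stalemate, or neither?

White to move; white king on a1.
In check: yes, from the black knight on c2.
King squares — b1: attacked by Pa2; a2: attacked by Nc1; b2: attacked by Pc3.
Legal moves for White: none.
In check with no legal moves → checkmate.

checkmate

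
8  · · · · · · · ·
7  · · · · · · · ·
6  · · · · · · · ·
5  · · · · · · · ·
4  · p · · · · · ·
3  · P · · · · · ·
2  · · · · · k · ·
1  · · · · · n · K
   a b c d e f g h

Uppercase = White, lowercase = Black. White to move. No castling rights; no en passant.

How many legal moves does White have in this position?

White to move; king on h1.
In check: no.
Legal moves: none.
Count: 0.

0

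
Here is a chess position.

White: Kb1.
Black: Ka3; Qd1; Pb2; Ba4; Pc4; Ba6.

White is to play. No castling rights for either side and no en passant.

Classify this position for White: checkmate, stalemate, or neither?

White to move; white king on b1.
In check: yes, from the black queen on d1.
King squares — a1: attacked by Qd1; c1: attacked by Qd1; a2: attacked by Ka3; b2: attacked by Ka3; c2: attacked by Qd1.
Legal moves for White: none.
In check with no legal moves → checkmate.

checkmate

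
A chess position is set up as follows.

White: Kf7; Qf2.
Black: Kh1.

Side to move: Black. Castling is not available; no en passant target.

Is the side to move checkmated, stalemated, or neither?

stalemate

Black to move; black king on h1.
In check: no.
King squares — g1: attacked by Qf2; g2: attacked by Qf2; h2: attacked by Qf2.
Legal moves for Black: none.
Not in check and no legal moves → stalemate.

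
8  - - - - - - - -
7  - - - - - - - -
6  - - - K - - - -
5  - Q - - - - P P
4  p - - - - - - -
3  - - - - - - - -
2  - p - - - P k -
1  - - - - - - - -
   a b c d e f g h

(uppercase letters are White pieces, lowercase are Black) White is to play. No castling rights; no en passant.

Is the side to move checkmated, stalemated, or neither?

White to move; white king on d6.
In check: no.
Legal moves for White include: Ke7, Kd7, Kc7, Ke6, Kc6, Ke5, Kd5, Kc5, Qe8, Qb8, Qd7, Qb7+, Qc6+, Qb6, Qa6, Qf5, Qe5, Qd5+, ... (list truncated; more exist).
White has legal moves and is not in check → neither.

neither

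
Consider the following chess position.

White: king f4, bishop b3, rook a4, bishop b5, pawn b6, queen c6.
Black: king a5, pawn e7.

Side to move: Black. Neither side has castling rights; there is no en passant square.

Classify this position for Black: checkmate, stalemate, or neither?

Black to move; black king on a5.
In check: yes, from the white rook on a4.
King squares — a4: attacked by Bb3; b4: attacked by Ra4; b5: attacked by Qc6; a6: attacked by Ra4; b6: attacked by Qc6.
Legal moves for Black: none.
In check with no legal moves → checkmate.

checkmate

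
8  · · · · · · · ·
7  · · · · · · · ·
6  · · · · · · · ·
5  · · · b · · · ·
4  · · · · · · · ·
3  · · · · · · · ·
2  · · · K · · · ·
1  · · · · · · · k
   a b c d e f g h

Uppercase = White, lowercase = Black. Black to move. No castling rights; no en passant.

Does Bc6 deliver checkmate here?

no

After Bc6: white king on d2; in check: no.
White is not in check, so this cannot be checkmate.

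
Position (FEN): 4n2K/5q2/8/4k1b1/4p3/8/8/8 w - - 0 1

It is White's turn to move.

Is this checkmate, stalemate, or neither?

White to move; white king on h8.
In check: no.
King squares — g7: attacked by Qf7; h7: attacked by Qf7; g8: attacked by Qf7.
Legal moves for White: none.
Not in check and no legal moves → stalemate.

stalemate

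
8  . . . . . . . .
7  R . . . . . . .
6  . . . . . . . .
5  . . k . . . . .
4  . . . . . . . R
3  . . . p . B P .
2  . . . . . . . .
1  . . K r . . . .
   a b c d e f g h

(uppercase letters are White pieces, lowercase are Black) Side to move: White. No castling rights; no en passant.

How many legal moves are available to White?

3

White to move; king on c1.
In check: yes, from the black rook on d1.
Legal moves: Kb2, Kxd1, Bxd1.
Count: 3.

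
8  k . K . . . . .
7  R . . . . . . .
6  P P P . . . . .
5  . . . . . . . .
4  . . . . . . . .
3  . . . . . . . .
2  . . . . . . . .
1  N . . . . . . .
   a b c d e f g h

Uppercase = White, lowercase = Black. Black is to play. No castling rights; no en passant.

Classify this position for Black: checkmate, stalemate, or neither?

checkmate

Black to move; black king on a8.
In check: yes, from the white rook on a7.
King squares — a7: attacked by Pb6; b7: attacked by Pa6; b8: attacked by Kc8.
Legal moves for Black: none.
In check with no legal moves → checkmate.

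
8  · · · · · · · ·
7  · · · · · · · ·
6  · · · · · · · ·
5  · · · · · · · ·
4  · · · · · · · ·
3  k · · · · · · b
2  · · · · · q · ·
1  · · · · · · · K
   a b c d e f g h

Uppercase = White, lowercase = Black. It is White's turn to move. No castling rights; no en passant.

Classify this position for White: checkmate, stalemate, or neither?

White to move; white king on h1.
In check: no.
King squares — g1: attacked by Qf2; g2: attacked by Qf2; h2: attacked by Qf2.
Legal moves for White: none.
Not in check and no legal moves → stalemate.

stalemate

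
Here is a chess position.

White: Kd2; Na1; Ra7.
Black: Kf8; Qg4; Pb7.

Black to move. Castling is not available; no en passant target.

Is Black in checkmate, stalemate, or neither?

neither

Black to move; black king on f8.
In check: no.
Legal moves for Black include: Kg8, Ke8, Kg7, Kf7, Ke7, Qg8, Qc8, Qg7, Qd7+, Qg6, Qe6, Qh5, Qg5+, Qf5, Qh4, Qf4+, Qe4, Qd4+, ... (list truncated; more exist).
Black has legal moves and is not in check → neither.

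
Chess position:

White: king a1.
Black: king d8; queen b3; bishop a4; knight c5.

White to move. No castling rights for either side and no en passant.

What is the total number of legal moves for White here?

0

White to move; king on a1.
In check: no.
Legal moves: none.
Count: 0.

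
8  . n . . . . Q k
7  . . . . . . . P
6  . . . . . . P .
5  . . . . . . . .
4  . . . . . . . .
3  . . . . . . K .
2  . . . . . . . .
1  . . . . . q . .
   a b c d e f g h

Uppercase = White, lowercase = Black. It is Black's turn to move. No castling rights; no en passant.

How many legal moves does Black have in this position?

0

Black to move; king on h8.
In check: yes, from the white queen on g8.
Legal moves: none.
Count: 0.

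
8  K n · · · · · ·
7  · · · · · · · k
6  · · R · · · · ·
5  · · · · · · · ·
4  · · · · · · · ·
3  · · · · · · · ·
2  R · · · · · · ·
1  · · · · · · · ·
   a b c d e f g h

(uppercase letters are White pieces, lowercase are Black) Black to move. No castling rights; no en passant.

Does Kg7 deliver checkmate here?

no

After Kg7: white king on a8; in check: no.
White is not in check, so this cannot be checkmate.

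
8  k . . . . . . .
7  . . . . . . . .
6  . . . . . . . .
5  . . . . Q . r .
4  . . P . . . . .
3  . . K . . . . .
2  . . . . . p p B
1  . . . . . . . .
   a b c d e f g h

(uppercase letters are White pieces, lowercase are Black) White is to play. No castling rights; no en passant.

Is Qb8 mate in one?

yes

After Qb8: black king on a8; in check: yes, from the white queen on b8.
King squares — a7: attacked by Qb8; b7: attacked by Qb8; b8: attacked by Bh2.
Black has no legal moves → checkmate.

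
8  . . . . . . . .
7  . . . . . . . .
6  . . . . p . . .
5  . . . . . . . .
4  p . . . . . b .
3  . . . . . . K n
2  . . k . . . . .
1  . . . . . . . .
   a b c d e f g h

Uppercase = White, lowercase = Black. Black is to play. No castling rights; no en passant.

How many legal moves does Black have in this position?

19

Black to move; king on c2.
In check: no.
Legal moves: Bh5, Bf5, Bf3, Be2, Bd1, Ng5, Nf4, Nf2, Ng1, Kd3, Kc3, Kb3, Kd2, Kb2, Kd1, Kc1, Kb1, e5, a3.
Count: 19.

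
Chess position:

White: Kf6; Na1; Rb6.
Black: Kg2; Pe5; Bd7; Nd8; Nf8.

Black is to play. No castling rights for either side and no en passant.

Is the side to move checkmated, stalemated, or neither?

neither

Black to move; black king on g2.
In check: no.
Legal moves for Black include: Nh7+, Ng6, Nfe6, Nf7, Nb7, Nde6, Nc6, Be8, Bc8, Be6, Bc6, Bf5, Bb5, Bg4, Ba4, Bh3, Kh3, Kg3, ... (list truncated; more exist).
Black has legal moves and is not in check → neither.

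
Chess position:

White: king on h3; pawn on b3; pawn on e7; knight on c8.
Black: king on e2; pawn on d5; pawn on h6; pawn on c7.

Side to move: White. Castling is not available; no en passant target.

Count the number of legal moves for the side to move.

White to move; king on h3.
In check: no.
Legal moves: Na7, Nd6, Nb6, Kh4, Kg4, Kg3, Kh2, Kg2, e8=Q+, e8=R+, e8=B, e8=N, b4.
Count: 13.

13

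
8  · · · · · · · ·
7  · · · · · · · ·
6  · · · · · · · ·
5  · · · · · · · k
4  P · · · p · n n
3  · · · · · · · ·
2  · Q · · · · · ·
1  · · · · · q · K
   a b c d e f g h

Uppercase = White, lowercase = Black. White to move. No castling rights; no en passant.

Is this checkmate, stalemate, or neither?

checkmate

White to move; white king on h1.
In check: yes, from the black queen on f1.
King squares — g1: attacked by Qf1; g2: attacked by Qf1; h2: attacked by Ng4.
Legal moves for White: none.
In check with no legal moves → checkmate.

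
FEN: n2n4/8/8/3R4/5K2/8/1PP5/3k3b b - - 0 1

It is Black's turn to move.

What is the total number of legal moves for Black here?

5

Black to move; king on d1.
In check: yes, from the white rook on d5.
Legal moves: Ke2, Kxc2, Ke1, Kc1, Bxd5.
Count: 5.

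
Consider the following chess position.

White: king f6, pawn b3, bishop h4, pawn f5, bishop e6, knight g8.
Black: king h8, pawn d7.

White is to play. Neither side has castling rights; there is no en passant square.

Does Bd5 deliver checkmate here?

After Bd5: black king on h8; in check: no.
Black is not in check, so this cannot be checkmate.

no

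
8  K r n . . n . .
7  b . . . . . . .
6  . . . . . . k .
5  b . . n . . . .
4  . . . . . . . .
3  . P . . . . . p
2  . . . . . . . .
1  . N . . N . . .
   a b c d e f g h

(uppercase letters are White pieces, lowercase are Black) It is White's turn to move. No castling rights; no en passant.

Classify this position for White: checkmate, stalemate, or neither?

White to move; white king on a8.
In check: yes, from the black rook on b8.
King squares — a7: attacked by Nc8; b7: attacked by Rb8; b8: attacked by Ba7.
Legal moves for White: none.
In check with no legal moves → checkmate.

checkmate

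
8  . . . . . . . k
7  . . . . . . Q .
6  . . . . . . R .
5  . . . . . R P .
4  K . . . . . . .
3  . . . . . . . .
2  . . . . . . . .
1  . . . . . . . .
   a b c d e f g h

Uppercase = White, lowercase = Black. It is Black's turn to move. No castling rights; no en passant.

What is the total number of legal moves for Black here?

0

Black to move; king on h8.
In check: yes, from the white queen on g7.
Legal moves: none.
Count: 0.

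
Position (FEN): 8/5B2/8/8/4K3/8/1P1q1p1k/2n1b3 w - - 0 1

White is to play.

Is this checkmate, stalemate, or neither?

White to move; white king on e4.
In check: no.
Legal moves for White: Bg8, Be8, Bg6, Be6, Bh5, Bd5, Bc4, Bb3, Ba2, Kf5, Ke5, Kf3, b3, b4.
White has 14 legal moves and is not in check → neither.

neither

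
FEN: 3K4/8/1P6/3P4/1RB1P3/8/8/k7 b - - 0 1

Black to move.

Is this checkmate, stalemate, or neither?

Black to move; black king on a1.
In check: no.
King squares — b1: attacked by Rb4; a2: attacked by Bc4; b2: attacked by Rb4.
Legal moves for Black: none.
Not in check and no legal moves → stalemate.

stalemate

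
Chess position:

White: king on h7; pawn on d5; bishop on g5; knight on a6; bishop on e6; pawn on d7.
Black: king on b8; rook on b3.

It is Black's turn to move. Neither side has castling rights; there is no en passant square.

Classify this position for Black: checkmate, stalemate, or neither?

Black to move; black king on b8.
In check: yes, from the white knight on a6.
Legal moves for Black: Ka8, Kb7, Ka7.
Black is in check but has 3 legal moves → neither.

neither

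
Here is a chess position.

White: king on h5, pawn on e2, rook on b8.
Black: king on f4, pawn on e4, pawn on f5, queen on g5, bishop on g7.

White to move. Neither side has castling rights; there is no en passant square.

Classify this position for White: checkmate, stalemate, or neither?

checkmate

White to move; white king on h5.
In check: yes, from the black queen on g5.
King squares — g4: attacked by Kf4; h4: attacked by Qg5; g5: attacked by Kf4; g6: attacked by Qg5; h6: attacked by Qg5.
Legal moves for White: none.
In check with no legal moves → checkmate.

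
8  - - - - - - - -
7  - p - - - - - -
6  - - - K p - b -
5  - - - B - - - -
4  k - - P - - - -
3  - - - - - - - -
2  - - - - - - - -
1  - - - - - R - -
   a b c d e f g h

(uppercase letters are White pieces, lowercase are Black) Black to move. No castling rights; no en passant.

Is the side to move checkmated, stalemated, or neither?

neither

Black to move; black king on a4.
In check: no.
Legal moves for Black: Be8, Bh7, Bf7, Bh5, Bf5, Be4, Bd3, Bc2, Bb1, Kb5, Ka5, Kb4, Ka3, exd5, b6, e5, b5.
Black has 17 legal moves and is not in check → neither.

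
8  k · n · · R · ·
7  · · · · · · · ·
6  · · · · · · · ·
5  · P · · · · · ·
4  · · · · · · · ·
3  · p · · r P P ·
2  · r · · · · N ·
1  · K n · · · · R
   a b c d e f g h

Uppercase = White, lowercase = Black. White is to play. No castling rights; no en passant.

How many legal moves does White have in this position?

3

White to move; king on b1.
In check: yes, from the black rook on b2.
Legal moves: Kxb2, Kxc1, Ka1.
Count: 3.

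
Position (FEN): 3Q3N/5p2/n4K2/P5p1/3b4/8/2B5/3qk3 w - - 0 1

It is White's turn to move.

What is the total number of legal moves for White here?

White to move; king on f6.
In check: yes, from the black bishop on d4.
Legal moves: Kxf7, Ke7, Kxg5, Kf5, Qxd4.
Count: 5.

5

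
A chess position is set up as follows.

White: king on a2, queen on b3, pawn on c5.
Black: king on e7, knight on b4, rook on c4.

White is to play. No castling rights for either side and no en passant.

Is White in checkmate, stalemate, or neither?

neither

White to move; white king on a2.
In check: yes, from the black knight on b4.
King squares — a1: available; b1: available; b2: available; a3: available; b3: own queen.
Legal moves for White: Ka3, Kb2, Kb1, Ka1, Qxb4.
White is in check but has 5 legal moves → neither.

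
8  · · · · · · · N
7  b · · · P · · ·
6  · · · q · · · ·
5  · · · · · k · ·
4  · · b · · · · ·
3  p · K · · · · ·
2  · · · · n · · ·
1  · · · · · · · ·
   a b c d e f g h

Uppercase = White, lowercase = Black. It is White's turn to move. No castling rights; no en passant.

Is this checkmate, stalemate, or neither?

neither

White to move; white king on c3.
In check: yes, from the black knight on e2.
King squares — b2: attacked by Pa3; c2: available; d2: attacked by Qd6; b3: attacked by Bc4; d3: attacked by Bc4; b4: attacked by Qd6; c4: available; d4: attacked by Ne2.
Legal moves for White: Kxc4, Kc2.
White is in check but has 2 legal moves → neither.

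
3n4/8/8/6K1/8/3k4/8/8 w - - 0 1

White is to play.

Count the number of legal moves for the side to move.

White to move; king on g5.
In check: no.
Legal moves: Kh6, Kg6, Kf6, Kh5, Kf5, Kh4, Kg4, Kf4.
Count: 8.

8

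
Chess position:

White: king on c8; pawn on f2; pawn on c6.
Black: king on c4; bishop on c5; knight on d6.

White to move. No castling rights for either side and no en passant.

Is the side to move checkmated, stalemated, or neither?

neither

White to move; white king on c8.
In check: yes, from the black knight on d6.
King squares — b7: attacked by Nd6; c7: available; d7: available; b8: available; d8: available.
Legal moves for White: Kd8, Kb8, Kd7, Kc7.
White is in check but has 4 legal moves → neither.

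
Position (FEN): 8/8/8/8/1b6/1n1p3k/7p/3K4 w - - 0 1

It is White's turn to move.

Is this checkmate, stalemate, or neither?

stalemate

White to move; white king on d1.
In check: no.
King squares — c1: attacked by Nb3; e1: attacked by Bb4; c2: attacked by Pd3; d2: attacked by Nb3; e2: attacked by Pd3.
Legal moves for White: none.
Not in check and no legal moves → stalemate.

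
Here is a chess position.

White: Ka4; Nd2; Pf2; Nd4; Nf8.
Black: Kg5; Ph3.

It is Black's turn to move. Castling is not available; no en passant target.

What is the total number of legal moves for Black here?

Black to move; king on g5.
In check: no.
Legal moves: Kh6, Kf6, Kh5, Kh4, Kg4, Kf4, h2.
Count: 7.

7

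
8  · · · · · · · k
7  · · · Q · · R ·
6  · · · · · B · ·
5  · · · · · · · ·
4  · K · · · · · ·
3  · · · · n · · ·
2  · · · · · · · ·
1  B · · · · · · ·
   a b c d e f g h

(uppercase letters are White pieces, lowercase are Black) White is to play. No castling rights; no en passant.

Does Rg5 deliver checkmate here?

yes

After Rg5: black king on h8; in check: yes, from the white bishop on f6.
King squares — g7: attacked by Rg5; h7: attacked by Qd7; g8: attacked by Rg5.
Black has no legal moves → checkmate.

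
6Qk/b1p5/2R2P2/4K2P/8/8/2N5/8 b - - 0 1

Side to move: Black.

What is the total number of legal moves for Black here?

Black to move; king on h8.
In check: yes, from the white queen on g8.
Legal moves: Kxg8.
Count: 1.

1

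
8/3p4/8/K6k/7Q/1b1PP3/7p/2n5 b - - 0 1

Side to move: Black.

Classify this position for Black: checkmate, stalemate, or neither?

neither

Black to move; black king on h5.
In check: yes, from the white queen on h4.
Legal moves for Black: Kg6, Kxh4.
Black is in check but has 2 legal moves → neither.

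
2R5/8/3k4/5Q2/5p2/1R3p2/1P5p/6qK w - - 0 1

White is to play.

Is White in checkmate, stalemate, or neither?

White to move; white king on h1.
In check: yes, from the black queen on g1.
King squares — g1: attacked by Ph2; g2: attacked by Qg1; h2: attacked by Qg1.
Legal moves for White: none.
In check with no legal moves → checkmate.

checkmate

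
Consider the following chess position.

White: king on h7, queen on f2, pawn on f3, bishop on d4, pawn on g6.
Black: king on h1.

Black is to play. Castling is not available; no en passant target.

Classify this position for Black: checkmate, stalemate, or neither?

Black to move; black king on h1.
In check: no.
King squares — g1: attacked by Qf2; g2: attacked by Qf2; h2: attacked by Qf2.
Legal moves for Black: none.
Not in check and no legal moves → stalemate.

stalemate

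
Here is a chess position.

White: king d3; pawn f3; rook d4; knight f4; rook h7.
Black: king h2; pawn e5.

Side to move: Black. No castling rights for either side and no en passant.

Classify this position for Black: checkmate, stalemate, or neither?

Black to move; black king on h2.
In check: yes, from the white rook on h7.
King squares — g1: available; h1: attacked by Rh7; g2: attacked by Nf4; g3: available; h3: attacked by Nf4.
Legal moves for Black: Kg3, Kg1.
Black is in check but has 2 legal moves → neither.

neither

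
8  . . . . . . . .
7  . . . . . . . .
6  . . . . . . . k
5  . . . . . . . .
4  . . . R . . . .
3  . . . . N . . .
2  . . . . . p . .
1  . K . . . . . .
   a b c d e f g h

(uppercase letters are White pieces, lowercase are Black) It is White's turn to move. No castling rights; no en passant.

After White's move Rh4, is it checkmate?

After Rh4: black king on h6; in check: yes, from the white rook on h4.
Black has 3 legal replies: Kg7, Kg6, Kg5.
In check but a legal move exists → not checkmate.

no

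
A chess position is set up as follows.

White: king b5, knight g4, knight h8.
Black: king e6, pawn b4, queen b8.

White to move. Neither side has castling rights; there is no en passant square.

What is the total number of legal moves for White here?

6

White to move; king on b5.
In check: yes, from the black queen on b8.
Legal moves: Kc6, Ka6, Kc5, Ka5, Kc4, Ka4.
Count: 6.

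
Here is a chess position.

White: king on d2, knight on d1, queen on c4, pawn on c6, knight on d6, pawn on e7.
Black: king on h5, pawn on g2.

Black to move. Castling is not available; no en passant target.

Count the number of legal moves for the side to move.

7

Black to move; king on h5.
In check: no.
Legal moves: Kh6, Kg6, Kg5, g1=Q, g1=R, g1=B, g1=N.
Count: 7.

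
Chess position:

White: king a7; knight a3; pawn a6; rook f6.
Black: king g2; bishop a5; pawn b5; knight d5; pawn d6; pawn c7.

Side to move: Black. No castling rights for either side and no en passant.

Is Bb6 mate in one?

no

After Bb6: white king on a7; in check: yes, from the black bishop on b6.
White has 3 legal replies: Kb8, Ka8, Kb7.
In check but a legal move exists → not checkmate.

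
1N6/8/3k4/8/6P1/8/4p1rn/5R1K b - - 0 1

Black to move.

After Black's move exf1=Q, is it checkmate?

After exf1=Q: white king on h1; in check: yes, from the black queen on f1.
King squares — g1: attacked by Qf1; g2: attacked by Qf1; h2: attacked by Rg2.
White has no legal moves → checkmate.

yes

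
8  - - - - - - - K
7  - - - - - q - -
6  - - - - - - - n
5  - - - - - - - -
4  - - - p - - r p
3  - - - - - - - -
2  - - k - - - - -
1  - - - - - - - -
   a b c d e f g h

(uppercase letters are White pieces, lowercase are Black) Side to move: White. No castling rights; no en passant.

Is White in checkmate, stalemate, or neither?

White to move; white king on h8.
In check: no.
King squares — g7: attacked by Rg4; h7: attacked by Qf7; g8: attacked by Rg4.
Legal moves for White: none.
Not in check and no legal moves → stalemate.

stalemate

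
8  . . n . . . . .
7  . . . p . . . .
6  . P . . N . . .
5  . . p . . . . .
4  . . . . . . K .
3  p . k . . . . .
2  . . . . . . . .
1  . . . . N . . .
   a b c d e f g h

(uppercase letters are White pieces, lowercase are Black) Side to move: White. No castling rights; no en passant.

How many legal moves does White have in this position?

White to move; king on g4.
In check: no.
Legal moves: Nf8, Nd8, Ng7, Nc7, Ng5, Nxc5, Nf4, Nd4, Kh5, Kg5, Kf5, Kh4, Kf4, Kh3, Kg3, Kf3, Nf3, Nd3, Ng2, Nc2, b7.
Count: 21.

21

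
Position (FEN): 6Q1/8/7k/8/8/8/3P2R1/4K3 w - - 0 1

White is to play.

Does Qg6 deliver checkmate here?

After Qg6: black king on h6; in check: yes, from the white queen on g6.
King squares — g5: attacked by Rg2; h5: attacked by Qg6; g6: attacked by Rg2; g7: attacked by Qg6; h7: attacked by Qg6.
Black has no legal moves → checkmate.

yes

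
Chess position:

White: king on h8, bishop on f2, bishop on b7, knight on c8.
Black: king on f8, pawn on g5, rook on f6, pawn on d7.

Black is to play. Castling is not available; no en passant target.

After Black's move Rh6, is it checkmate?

yes

After Rh6: white king on h8; in check: yes, from the black rook on h6.
King squares — g7: attacked by Kf8; h7: attacked by Rh6; g8: attacked by Kf8.
White has no legal moves → checkmate.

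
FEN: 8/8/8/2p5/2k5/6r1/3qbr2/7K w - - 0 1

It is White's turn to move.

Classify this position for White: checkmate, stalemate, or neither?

stalemate

White to move; white king on h1.
In check: no.
King squares — g1: attacked by Rg3; g2: attacked by Rf2; h2: attacked by Rf2.
Legal moves for White: none.
Not in check and no legal moves → stalemate.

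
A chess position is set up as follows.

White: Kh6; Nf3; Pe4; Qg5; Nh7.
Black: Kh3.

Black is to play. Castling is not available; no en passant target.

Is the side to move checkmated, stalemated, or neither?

Black to move; black king on h3.
In check: no.
King squares — g2: attacked by Qg5; h2: attacked by Nf3; g3: attacked by Qg5; g4: attacked by Qg5; h4: attacked by Nf3.
Legal moves for Black: none.
Not in check and no legal moves → stalemate.

stalemate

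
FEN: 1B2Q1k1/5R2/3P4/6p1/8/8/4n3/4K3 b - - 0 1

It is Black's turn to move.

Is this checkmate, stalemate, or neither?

Black to move; black king on g8.
In check: yes, from the white queen on e8.
King squares — f7: attacked by Qe8; g7: attacked by Rf7; h7: attacked by Rf7; f8: attacked by Rf7; h8: attacked by Qe8.
Legal moves for Black: none.
In check with no legal moves → checkmate.

checkmate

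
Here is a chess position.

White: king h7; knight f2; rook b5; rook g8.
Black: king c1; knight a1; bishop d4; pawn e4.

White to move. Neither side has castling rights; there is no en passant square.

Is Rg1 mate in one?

After Rg1: black king on c1; in check: yes, from the white rook on g1.
Black has 2 legal replies: Kd2, Kc2.
In check but a legal move exists → not checkmate.

no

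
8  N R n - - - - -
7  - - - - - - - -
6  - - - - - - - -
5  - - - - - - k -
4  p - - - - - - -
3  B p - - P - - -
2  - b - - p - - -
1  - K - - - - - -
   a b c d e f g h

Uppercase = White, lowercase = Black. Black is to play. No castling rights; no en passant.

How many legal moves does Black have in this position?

24

Black to move; king on g5.
In check: no.
Legal moves: Ne7, Na7, Nd6, Nb6, Kh6, Kg6, Kf6, Kh5, Kf5, Kh4, Kg4, Bh8, Bg7, Bf6, Be5, Bd4, Bc3, Bxa3, Bc1, Ba1, e1=Q+, e1=R+, e1=B, e1=N.
Count: 24.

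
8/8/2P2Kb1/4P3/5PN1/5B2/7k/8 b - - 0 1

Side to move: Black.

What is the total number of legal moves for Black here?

3

Black to move; king on h2.
In check: yes, from the white knight on g4.
Legal moves: Kh3, Kg3, Kg1.
Count: 3.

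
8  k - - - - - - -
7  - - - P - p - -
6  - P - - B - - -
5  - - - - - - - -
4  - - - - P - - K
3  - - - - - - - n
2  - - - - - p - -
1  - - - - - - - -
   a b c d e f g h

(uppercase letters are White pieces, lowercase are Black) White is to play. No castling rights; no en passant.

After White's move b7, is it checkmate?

After b7: black king on a8; in check: yes, from the white pawn on b7.
Black has 3 legal replies: Kb8, Kxb7, Ka7.
In check but a legal move exists → not checkmate.

no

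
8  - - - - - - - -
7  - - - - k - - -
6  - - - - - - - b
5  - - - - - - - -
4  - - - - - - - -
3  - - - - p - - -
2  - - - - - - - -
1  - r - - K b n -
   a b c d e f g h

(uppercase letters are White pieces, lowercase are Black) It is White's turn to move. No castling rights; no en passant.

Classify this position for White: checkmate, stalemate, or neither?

checkmate

White to move; white king on e1.
In check: yes, from the black rook on b1.
King squares — d1: attacked by Rb1; f1: attacked by Rb1; d2: attacked by Pe3; e2: attacked by Bf1; f2: attacked by Pe3.
Legal moves for White: none.
In check with no legal moves → checkmate.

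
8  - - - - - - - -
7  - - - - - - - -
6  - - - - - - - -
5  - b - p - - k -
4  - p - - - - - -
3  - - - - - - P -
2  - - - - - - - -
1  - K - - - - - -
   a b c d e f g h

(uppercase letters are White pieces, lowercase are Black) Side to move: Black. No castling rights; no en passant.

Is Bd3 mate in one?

no

After Bd3: white king on b1; in check: yes, from the black bishop on d3.
White has 4 legal replies: Kb2, Ka2, Kc1, Ka1.
In check but a legal move exists → not checkmate.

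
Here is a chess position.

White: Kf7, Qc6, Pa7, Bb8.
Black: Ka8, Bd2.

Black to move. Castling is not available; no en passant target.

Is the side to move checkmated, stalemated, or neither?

checkmate

Black to move; black king on a8.
In check: yes, from the white queen on c6.
King squares — a7: attacked by Bb8; b7: attacked by Qc6; b8: attacked by Pa7.
Legal moves for Black: none.
In check with no legal moves → checkmate.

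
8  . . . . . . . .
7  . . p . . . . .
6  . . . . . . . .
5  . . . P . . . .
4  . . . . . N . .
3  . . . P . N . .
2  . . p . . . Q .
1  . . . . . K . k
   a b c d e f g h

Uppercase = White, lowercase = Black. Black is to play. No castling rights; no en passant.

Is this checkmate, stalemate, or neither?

checkmate

Black to move; black king on h1.
In check: yes, from the white queen on g2.
King squares — g1: attacked by Kf1; g2: attacked by Kf1; h2: attacked by Qg2.
Legal moves for Black: none.
In check with no legal moves → checkmate.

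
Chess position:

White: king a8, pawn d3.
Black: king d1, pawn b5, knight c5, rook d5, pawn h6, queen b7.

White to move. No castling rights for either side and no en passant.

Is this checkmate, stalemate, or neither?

checkmate

White to move; white king on a8.
In check: yes, from the black queen on b7.
King squares — a7: attacked by Qb7; b7: attacked by Nc5; b8: attacked by Qb7.
Legal moves for White: none.
In check with no legal moves → checkmate.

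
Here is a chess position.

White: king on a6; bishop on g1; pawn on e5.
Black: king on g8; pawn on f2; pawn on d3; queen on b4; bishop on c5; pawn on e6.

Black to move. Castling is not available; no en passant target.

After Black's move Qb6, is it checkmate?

After Qb6: white king on a6; in check: yes, from the black queen on b6.
King squares — a5: attacked by Qb6; b5: attacked by Qb6; b6: attacked by Bc5; a7: attacked by Qb6; b7: attacked by Qb6.
White has no legal moves → checkmate.

yes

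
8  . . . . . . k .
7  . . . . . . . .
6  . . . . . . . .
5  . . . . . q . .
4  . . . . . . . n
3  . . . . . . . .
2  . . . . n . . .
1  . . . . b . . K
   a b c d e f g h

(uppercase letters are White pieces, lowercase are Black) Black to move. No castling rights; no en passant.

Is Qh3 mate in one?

yes

After Qh3: white king on h1; in check: yes, from the black queen on h3.
King squares — g1: attacked by Ne2; g2: attacked by Qh3; h2: attacked by Qh3.
White has no legal moves → checkmate.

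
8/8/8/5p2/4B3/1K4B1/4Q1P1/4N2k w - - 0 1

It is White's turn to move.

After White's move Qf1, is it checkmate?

yes

After Qf1: black king on h1; in check: yes, from the white queen on f1.
King squares — g1: attacked by Qf1; g2: attacked by Ne1; h2: attacked by Bg3.
Black has no legal moves → checkmate.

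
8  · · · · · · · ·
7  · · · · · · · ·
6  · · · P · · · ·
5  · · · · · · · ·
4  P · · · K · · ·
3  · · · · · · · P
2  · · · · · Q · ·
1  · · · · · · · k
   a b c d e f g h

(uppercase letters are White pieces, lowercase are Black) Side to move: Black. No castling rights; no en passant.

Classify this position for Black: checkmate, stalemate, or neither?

Black to move; black king on h1.
In check: no.
King squares — g1: attacked by Qf2; g2: attacked by Qf2; h2: attacked by Qf2.
Legal moves for Black: none.
Not in check and no legal moves → stalemate.

stalemate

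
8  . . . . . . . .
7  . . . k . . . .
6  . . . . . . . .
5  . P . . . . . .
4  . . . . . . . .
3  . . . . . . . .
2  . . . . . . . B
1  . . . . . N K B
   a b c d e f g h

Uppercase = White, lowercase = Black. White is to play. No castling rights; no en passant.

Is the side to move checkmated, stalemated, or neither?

neither

White to move; white king on g1.
In check: no.
Legal moves for White include: Bb8, Bc7, Bd6, Be5, Bf4, Bg3, Ba8, Bb7, Bc6+, Bd5, Be4, Bf3, Bg2, Kg2, Kf2, Ng3, Ne3, Nd2, ... (list truncated; more exist).
White has legal moves and is not in check → neither.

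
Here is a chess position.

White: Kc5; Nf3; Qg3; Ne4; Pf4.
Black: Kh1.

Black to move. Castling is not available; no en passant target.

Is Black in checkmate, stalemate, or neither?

Black to move; black king on h1.
In check: no.
King squares — g1: attacked by Nf3; g2: attacked by Qg3; h2: attacked by Nf3.
Legal moves for Black: none.
Not in check and no legal moves → stalemate.

stalemate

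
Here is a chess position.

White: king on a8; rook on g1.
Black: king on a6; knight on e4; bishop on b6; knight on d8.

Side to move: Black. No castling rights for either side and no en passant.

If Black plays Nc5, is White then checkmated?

no

After Nc5: white king on a8; in check: no.
White is not in check, so this cannot be checkmate.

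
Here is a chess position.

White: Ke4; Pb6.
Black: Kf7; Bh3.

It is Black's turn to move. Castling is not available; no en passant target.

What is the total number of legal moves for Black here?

15

Black to move; king on f7.
In check: no.
Legal moves: Kg8, Kf8, Ke8, Kg7, Ke7, Kg6, Kf6, Ke6, Bc8, Bd7, Be6, Bf5+, Bg4, Bg2+, Bf1.
Count: 15.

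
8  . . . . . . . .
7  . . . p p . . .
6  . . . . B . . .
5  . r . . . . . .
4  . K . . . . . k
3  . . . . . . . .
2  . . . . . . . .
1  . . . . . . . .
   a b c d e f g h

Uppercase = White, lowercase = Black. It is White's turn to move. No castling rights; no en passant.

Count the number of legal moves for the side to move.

White to move; king on b4.
In check: yes, from the black rook on b5.
Legal moves: Kxb5, Kc4, Ka4, Kc3, Ka3.
Count: 5.

5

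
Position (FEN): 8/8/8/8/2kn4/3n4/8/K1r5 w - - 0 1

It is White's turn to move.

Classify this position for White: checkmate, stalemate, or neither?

White to move; white king on a1.
In check: yes, from the black rook on c1.
Legal moves for White: Ka2.
White is in check but has 1 legal move → neither.

neither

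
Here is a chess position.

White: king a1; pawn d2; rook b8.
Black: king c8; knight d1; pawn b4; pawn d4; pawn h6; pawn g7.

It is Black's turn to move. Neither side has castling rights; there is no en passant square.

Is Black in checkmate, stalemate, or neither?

Black to move; black king on c8.
In check: yes, from the white rook on b8.
King squares — b7: attacked by Rb8; c7: available; d7: available; b8: available; d8: attacked by Rb8.
Legal moves for Black: Kxb8, Kd7, Kc7.
Black is in check but has 3 legal moves → neither.

neither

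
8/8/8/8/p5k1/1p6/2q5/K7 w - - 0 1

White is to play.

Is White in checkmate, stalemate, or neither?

stalemate

White to move; white king on a1.
In check: no.
King squares — b1: attacked by Qc2; a2: attacked by Qc2; b2: attacked by Qc2.
Legal moves for White: none.
Not in check and no legal moves → stalemate.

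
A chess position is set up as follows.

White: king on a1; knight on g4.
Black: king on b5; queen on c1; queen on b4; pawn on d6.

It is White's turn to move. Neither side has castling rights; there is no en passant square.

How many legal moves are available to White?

1

White to move; king on a1.
In check: yes, from the black queen on c1.
Legal moves: Ka2.
Count: 1.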